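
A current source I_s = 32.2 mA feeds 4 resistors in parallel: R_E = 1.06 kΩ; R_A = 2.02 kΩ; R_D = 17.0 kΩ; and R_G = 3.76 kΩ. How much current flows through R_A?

I ≈ 9.04 mA

Conductances: ΣG = 1/1.06 + 1/2.02 + 1/17.0 + 1/3.76 = 1.763 (1/kΩ).
Current divider: I(R_A) = I_s · G_k/ΣG = 32.2 × (0.4950/1.763) = 32.2 × 0.2808 = 9.041 mA.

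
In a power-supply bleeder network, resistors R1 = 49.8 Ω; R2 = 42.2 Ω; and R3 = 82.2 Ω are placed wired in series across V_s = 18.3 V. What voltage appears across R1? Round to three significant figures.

V ≈ 5.23 V

Total series resistance ΣR = 49.8 + 42.2 + 82.2 = 174.2 Ω.
Voltage divider: V = V_s · (49.80 / 174.2) = 18.3 × 0.2859 = 5.232 V.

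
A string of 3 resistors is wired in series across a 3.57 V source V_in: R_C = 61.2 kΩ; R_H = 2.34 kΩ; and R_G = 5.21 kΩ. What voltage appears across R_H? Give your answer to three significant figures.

Total series resistance ΣR = 61.2 + 2.34 + 5.21 = 68.75 kΩ.
By the voltage-divider rule, V = 3.57 × 2.340/68.75 = 0.1215 V.

V ≈ 0.122 V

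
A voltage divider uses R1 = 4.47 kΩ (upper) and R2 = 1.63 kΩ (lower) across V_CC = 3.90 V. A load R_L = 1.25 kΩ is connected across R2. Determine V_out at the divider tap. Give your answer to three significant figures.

R2 ‖ R_L = (1.63 × 1.25)/(1.63 + 1.25) = 0.7075 kΩ.
Voltage divider with the loaded lower leg: V_out = 3.90 × 0.7075/(4.47 + 0.7075) = 3.90 × 0.1366 = 0.5329 V.
(Unloaded it would be 1.04 V; the load pulls it down.)

V_out ≈ 0.533 V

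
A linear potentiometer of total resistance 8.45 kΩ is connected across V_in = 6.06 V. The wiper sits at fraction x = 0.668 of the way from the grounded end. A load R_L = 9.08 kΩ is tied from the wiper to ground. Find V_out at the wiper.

Split the track: R_lower = x·R_p = 5.645 kΩ, R_upper = (1−x)·R_p = 2.805 kΩ.
R_L loads the lower segment: effective lower R = 3.481 kΩ.
V_out = 6.06 × 3.481/(2.805 + 3.481) = 3.356 V.

V_out ≈ 3.36 V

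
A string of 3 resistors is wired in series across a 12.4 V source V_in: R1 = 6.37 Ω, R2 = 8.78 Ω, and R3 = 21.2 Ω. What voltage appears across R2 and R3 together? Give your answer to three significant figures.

V ≈ 10.2 V

Total series resistance ΣR = 6.37 + 8.78 + 21.2 = 36.35 Ω.
R_{R2..R3} = 8.78 + 21.2 = 29.98 Ω.
By the voltage-divider rule, V = 12.4 × 29.98/36.35 = 10.23 V.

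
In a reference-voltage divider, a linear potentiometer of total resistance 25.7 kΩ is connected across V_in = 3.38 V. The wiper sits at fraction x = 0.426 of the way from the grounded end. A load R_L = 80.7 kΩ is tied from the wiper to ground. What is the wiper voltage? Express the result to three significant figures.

Lower segment x·R_p = 10.95 kΩ; upper segment (1−x)·R_p = 14.75 kΩ.
Lower segment in parallel with the load: 10.95 ‖ 80.7 = 9.640 kΩ.
Loaded-divider output: V_out = 3.38 × 0.3952 = 1.336 V.

V_out ≈ 1.34 V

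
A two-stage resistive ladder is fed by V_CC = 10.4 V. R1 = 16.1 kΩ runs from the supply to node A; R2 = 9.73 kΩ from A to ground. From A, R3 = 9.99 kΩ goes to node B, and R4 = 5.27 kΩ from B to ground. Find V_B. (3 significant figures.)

Node A sees R2 in parallel with the series input of stage 2, R3 + R4 = 15.26 kΩ.
Effective lower resistance at A: R2 ‖ 15.26 = 5.942 kΩ.
V_A = 10.4 × 5.942/(16.1 + 5.942) = 2.803 V.
Then the unloaded second divider: V_B = V_A × R4/(R3+R4) = 2.803 × 0.3453 = 0.9682 V.

V_B ≈ 0.968 V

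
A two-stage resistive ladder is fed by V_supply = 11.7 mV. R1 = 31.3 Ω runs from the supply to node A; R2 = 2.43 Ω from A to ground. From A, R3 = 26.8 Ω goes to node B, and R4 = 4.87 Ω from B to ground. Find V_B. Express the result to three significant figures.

The second stage (R3 + R4 = 31.67 Ω) loads node A in parallel with R2.
Effective lower resistance at A: R2 ‖ 31.67 = 2.257 Ω.
First divider: V_A = V_supply · 2.257/(31.3 + 2.257) = 0.7869 mV.
V_B = V_A × 0.1538 = 0.1210 mV.

V_B ≈ 0.121 mV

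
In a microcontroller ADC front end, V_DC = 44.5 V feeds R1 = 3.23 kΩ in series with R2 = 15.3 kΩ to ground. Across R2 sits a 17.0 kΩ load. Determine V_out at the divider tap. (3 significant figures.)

R2 ‖ R_L = (15.3 × 17.0)/(15.3 + 17.0) = 8.053 kΩ.
Then V_out = V_DC · R2'/(R1 + R2') = 44.5 × 8.053/11.28 = 31.76 V.

V_out ≈ 31.8 V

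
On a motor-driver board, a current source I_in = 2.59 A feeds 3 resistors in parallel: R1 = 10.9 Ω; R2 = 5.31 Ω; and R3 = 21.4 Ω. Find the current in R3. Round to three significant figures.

Total conductance ΣG = 1/10.9 + 1/5.31 + 1/21.4 = 0.3268 (units of 1/Ω).
Current divider: I(R3) = I_in · G_k/ΣG = 2.59 × (0.04673/0.3268) = 2.59 × 0.1430 = 0.3703 A.

I ≈ 0.370 A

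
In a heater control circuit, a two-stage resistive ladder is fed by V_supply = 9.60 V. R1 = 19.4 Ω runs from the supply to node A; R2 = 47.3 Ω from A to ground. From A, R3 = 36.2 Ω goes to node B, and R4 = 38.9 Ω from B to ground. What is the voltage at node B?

V_B ≈ 2.98 V

Looking into the second stage from A: R3 + R4 = 75.10 Ω appears in parallel with R2.
R2 ‖ (R3+R4) = 29.02 Ω.
V_A = 9.60 × 29.02/(19.4 + 29.02) = 5.754 V.
Then the unloaded second divider: V_B = V_A × R4/(R3+R4) = 5.754 × 0.5180 = 2.980 V.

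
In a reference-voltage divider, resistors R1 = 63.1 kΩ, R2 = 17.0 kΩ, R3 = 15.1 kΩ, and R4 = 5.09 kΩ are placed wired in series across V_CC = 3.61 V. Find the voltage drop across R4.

Total series resistance ΣR = 63.1 + 17.0 + 15.1 + 5.09 = 100.3 kΩ.
V = V_CC · R/ΣR = 3.61 × 0.05075 = 0.1832 V.

V ≈ 0.183 V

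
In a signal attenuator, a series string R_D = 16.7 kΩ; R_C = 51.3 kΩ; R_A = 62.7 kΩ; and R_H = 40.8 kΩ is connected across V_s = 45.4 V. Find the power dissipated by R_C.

P ≈ 3.60 mW

ΣR = 171.5 kΩ → I = 45.4/171.5 = 0.2647 mA.
P(R_C) = I²·R_C = (0.2647)² × 51.3 = 3.595 mW.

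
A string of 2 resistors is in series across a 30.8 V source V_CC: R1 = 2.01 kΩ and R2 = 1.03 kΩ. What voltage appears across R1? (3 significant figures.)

Series total: ΣR = 2.01 + 1.03 = 3.040 kΩ.
V = V_CC · R/ΣR = 30.8 × 0.6612 = 20.36 V.

V ≈ 20.4 V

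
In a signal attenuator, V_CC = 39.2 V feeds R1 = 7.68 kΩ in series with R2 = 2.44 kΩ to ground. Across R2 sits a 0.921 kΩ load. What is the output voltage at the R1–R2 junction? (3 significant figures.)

V_out ≈ 3.14 V

The load sits in parallel with R2, giving an effective lower resistance R2' = R2·R_L/(R2+R_L) = 0.6686 kΩ.
Now apply the divider: V_out = 39.2 × 0.08009 = 3.139 V.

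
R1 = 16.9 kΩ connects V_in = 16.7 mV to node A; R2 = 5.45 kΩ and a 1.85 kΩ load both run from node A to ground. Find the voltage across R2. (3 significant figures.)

V_out ≈ 1.26 mV

R2 ‖ R_L = (5.45 × 1.85)/(5.45 + 1.85) = 1.381 kΩ.
Voltage divider with the loaded lower leg: V_out = 16.7 × 1.381/(16.9 + 1.381) = 16.7 × 0.07555 = 1.262 mV.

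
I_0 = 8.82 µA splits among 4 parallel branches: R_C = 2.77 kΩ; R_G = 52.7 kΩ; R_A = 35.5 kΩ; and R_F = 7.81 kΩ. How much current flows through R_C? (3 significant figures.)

ΣG = 1/2.77 + 1/52.7 + 1/35.5 + 1/7.81 = 0.5362.
R_C takes the fraction G_k/ΣG = 0.3610/0.5362 = 0.6733, so I = 8.82 × 0.6733 = 5.938 µA.

I ≈ 5.94 µA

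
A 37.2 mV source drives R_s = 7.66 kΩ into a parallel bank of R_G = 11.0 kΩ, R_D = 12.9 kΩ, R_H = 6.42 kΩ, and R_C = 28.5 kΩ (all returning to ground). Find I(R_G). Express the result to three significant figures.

Parallel bank: R_p = 1/(1/11.0 + 1/12.9 + 1/6.42 + 1/28.5) = 2.783 kΩ.
V_A by voltage divider: V_A = 37.2 × 2.783/(7.66 + 2.783) = 9.914 mV.
Branch current I = V_A/R_G = 9.914/11.0 = 0.9013 µA.
(Equivalently: I_total = 3.562 µA, then current-divider fraction G_k/ΣG = 0.2530.)

I ≈ 0.901 µA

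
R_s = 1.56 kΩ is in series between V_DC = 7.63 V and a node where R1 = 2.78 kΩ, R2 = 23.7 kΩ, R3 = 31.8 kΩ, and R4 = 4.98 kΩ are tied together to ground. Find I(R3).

I ≈ 0.121 mA

Equivalent of the parallel group: R_p = 1.577 kΩ.
Node voltage V_A = V_DC · R_p/(R_s + R_p) = 7.63 × 0.5027 = 3.836 V.
I(R3) = V_A / R3 = 3.836/31.8 = 0.1206 mA.
(Check via current divider: I_total = 2.432 mA; share G_k/ΣG = 0.04959 → same result.)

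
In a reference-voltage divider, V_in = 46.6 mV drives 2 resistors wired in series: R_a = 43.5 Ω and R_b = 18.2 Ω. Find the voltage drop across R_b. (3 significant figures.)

V ≈ 13.7 mV

Series total: ΣR = 43.5 + 18.2 = 61.70 Ω.
By the voltage-divider rule, V = 46.6 × 18.20/61.70 = 13.75 mV.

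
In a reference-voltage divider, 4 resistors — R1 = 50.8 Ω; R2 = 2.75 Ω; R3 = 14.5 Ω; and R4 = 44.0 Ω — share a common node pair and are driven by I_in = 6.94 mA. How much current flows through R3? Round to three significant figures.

I ≈ 1.01 mA

Conductances: ΣG = 1/50.8 + 1/2.75 + 1/14.5 + 1/44.0 = 0.4750 (1/Ω).
Current divider: I(R3) = I_in · G_k/ΣG = 6.94 × (0.06897/0.4750) = 6.94 × 0.1452 = 1.008 mA.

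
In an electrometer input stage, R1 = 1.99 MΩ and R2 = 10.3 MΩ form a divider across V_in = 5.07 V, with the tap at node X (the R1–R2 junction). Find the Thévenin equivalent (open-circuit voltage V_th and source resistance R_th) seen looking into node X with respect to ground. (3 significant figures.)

With X open, the divider is unloaded: V_th = 5.07 × 10.3/12.29 = 4.249 V.
Zeroing V_in shorts the top of R1 to ground, so R_th = R1 ‖ R2 = 1.668 MΩ.

V_th ≈ 4.25 V, R_th ≈ 1.67 MΩ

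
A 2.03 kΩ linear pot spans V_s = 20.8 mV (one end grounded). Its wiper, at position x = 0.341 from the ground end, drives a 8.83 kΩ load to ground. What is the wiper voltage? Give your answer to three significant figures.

V_out ≈ 6.74 mV

Lower segment x·R_p = 0.6922 kΩ; upper segment (1−x)·R_p = 1.338 kΩ.
R_L loads the lower segment: effective lower R = 0.6419 kΩ.
Loaded-divider output: V_out = 20.8 × 0.3242 = 6.744 mV.
(Unloaded: V_out = x·V_s = 7.09 mV.)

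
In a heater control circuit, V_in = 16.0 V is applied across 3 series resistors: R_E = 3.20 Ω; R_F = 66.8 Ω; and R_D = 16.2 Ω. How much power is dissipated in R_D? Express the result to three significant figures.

P ≈ 0.558 W

ΣR = 86.20 Ω → I = 16.0/86.20 = 0.1856 A.
P(R_D) = I²·R_D = (0.1856)² × 16.2 = 0.5581 W.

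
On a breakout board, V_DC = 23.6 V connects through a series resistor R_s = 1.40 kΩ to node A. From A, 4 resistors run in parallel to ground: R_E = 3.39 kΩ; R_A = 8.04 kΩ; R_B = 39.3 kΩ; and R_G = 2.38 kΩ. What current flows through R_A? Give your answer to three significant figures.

I ≈ 1.33 mA

Combine the parallel branches: R_p = (1/3.39 + 1/8.04 + 1/39.3 + 1/2.38)⁻¹ = 1.156 kΩ.
Node voltage V_A = V_DC · R_p/(R_s + R_p) = 23.6 × 0.4523 = 10.67 V.
Branch current I = V_A/R_A = 10.67/8.04 = 1.328 mA.
(Equivalently: I_total = 9.233 mA, then current-divider fraction G_k/ΣG = 0.1438.)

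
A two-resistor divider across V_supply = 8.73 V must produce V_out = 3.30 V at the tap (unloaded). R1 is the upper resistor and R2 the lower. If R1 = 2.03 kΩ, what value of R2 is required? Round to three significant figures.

Required fraction k = V_out/V_supply = 0.3780.
So R2 = R1 · V_out/(V_supply − V_out) = 2.03 × 3.30/(8.73 − 3.30) = 2.03 × 0.6077 = 1.234 kΩ.

R2 ≈ 1.23 kΩ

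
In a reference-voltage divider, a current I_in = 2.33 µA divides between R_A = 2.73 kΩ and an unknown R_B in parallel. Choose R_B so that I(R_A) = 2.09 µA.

R_B ≈ 23.8 kΩ

The fraction through R_A equals R_B/(R_A+R_B).
With f = 0.8970, R_B = R_A · f/(1−f) = 2.73 × 8.708 = 23.77 kΩ.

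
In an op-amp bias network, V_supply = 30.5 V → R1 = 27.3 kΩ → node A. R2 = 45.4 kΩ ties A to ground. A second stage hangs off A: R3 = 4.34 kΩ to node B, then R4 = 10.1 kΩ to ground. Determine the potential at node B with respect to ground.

Node A sees R2 in parallel with the series input of stage 2, R3 + R4 = 14.44 kΩ.
Effective lower resistance at A: R2 ‖ 14.44 = 10.96 kΩ.
So V_A = 30.5 × 0.2864 = 8.734 V.
V_B = V_A × 0.6994 = 6.109 V.

V_B ≈ 6.11 V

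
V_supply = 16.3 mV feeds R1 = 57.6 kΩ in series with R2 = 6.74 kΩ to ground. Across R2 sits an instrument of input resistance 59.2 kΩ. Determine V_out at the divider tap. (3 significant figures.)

The load sits in parallel with R2, giving an effective lower resistance R2' = R2·R_L/(R2+R_L) = 6.051 kΩ.
Now apply the divider: V_out = 16.3 × 0.09507 = 1.550 mV.

V_out ≈ 1.55 mV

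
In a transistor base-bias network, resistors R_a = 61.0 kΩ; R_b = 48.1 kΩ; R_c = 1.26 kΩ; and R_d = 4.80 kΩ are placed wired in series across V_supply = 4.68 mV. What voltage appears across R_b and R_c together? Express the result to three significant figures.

V ≈ 2.01 mV

Series total: ΣR = 61.0 + 48.1 + 1.26 + 4.80 = 115.2 kΩ.
R_{R_b..R_c} = 48.1 + 1.26 = 49.36 kΩ.
Voltage divider: V = V_supply · (49.36 / 115.2) = 4.68 × 0.4286 = 2.006 mV.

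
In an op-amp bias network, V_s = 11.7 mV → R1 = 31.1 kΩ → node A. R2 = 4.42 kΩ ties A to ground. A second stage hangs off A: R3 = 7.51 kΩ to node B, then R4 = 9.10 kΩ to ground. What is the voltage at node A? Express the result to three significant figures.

Looking into the second stage from A: R3 + R4 = 16.61 kΩ appears in parallel with R2.
R2 ‖ (R3+R4) = 3.491 kΩ.
First divider: V_A = V_s · 3.491/(31.1 + 3.491) = 1.181 mV.

V_A ≈ 1.18 mV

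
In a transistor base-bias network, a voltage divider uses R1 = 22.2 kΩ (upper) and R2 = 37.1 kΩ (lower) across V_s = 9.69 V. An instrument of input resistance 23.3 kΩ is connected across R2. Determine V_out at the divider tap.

V_out ≈ 3.80 V

R2 ‖ R_L = (37.1 × 23.3)/(37.1 + 23.3) = 14.31 kΩ.
Then V_out = V_s · R2'/(R1 + R2') = 9.69 × 14.31/36.51 = 3.798 V.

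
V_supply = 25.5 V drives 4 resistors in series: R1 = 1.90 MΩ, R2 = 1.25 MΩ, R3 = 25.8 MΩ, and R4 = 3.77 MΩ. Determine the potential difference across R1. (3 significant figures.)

Series total: ΣR = 1.90 + 1.25 + 25.8 + 3.77 = 32.72 MΩ.
By the voltage-divider rule, V = 25.5 × 1.900/32.72 = 1.481 V.

V ≈ 1.48 V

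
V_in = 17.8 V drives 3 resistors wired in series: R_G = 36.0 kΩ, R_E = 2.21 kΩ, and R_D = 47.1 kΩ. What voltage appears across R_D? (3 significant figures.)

V ≈ 9.83 V

ΣR = 36.0 + 2.21 + 47.1 = 85.31 kΩ.
Voltage divider: V = V_in · (47.10 / 85.31) = 17.8 × 0.5521 = 9.827 V.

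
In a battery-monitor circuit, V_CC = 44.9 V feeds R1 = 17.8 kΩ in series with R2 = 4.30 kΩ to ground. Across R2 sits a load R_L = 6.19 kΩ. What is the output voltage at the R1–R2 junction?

R2 ‖ R_L = (4.30 × 6.19)/(4.30 + 6.19) = 2.537 kΩ.
Now apply the divider: V_out = 44.9 × 0.1248 = 5.602 V.

V_out ≈ 5.60 V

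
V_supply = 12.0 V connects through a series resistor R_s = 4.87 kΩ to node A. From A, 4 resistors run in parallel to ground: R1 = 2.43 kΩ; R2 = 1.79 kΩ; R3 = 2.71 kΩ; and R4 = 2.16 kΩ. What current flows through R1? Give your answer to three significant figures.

I ≈ 0.505 mA

Combine the parallel branches: R_p = (1/2.43 + 1/1.79 + 1/2.71 + 1/2.16)⁻¹ = 0.5549 kΩ.
V_A = 12.0 × 0.5549/5.425 = 1.227 V.
Branch current I = V_A/R1 = 1.227/2.43 = 0.5051 mA.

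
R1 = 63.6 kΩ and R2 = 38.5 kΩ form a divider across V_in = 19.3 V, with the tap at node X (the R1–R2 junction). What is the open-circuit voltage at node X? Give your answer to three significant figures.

V_th ≈ 7.28 V

V_th is the unloaded tap voltage: V_in · R2/(R1+R2) = 19.3 × 0.3771 = 7.278 V.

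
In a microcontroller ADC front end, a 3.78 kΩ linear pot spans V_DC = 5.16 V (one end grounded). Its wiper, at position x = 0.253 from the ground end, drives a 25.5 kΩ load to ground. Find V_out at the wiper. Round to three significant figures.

V_out ≈ 1.27 V

Lower segment x·R_p = 0.9563 kΩ; upper segment (1−x)·R_p = 2.824 kΩ.
R_L loads the lower segment: effective lower R = 0.9218 kΩ.
Then V_out = V_DC · 0.9218/(2.824 + 0.9218) = 1.270 V.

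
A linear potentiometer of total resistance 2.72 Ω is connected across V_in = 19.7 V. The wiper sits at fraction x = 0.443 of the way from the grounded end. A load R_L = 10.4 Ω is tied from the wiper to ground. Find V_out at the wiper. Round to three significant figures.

The pot divides into 1.515 Ω above the wiper and 1.205 Ω below.
(x·R_p) ‖ R_L = 1.080 Ω.
V_out = 19.7 × 1.080/(1.515 + 1.080) = 8.198 V.
(Unloaded: V_out = x·V_in = 8.73 V.)

V_out ≈ 8.20 V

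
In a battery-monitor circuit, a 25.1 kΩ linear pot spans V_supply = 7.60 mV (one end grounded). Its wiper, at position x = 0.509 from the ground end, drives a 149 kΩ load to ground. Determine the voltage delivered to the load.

V_out ≈ 3.71 mV

Split the track: R_lower = x·R_p = 12.78 kΩ, R_upper = (1−x)·R_p = 12.32 kΩ.
R_L loads the lower segment: effective lower R = 11.77 kΩ.
Loaded-divider output: V_out = 7.60 × 0.4884 = 3.712 mV.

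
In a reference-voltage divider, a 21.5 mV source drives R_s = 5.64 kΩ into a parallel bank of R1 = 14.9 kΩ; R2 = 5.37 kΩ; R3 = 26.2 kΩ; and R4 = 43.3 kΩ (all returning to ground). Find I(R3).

I ≈ 0.296 µA

Equivalent of the parallel group: R_p = 3.179 kΩ.
V_A = 21.5 × 3.179/8.819 = 7.750 mV.
I(R3) = V_A / R3 = 7.750/26.2 = 0.2958 µA.
(Equivalently: I_total = 2.438 µA, then current-divider fraction G_k/ΣG = 0.1213.)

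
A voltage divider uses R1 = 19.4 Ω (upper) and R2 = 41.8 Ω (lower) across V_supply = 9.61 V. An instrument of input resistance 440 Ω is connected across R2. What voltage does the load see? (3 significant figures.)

V_out ≈ 6.37 V

First combine the lower leg with the load: R2 ‖ R_L = 38.17 Ω.
Now apply the divider: V_out = 9.61 × 0.6630 = 6.372 V.
(Unloaded it would be 6.56 V; the load pulls it down.)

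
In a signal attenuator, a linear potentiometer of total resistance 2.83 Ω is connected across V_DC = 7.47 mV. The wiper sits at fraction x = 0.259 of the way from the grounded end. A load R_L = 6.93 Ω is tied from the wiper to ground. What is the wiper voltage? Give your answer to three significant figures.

Lower segment x·R_p = 0.7330 Ω; upper segment (1−x)·R_p = 2.097 Ω.
Lower segment in parallel with the load: 0.7330 ‖ 6.93 = 0.6629 Ω.
Then V_out = V_DC · 0.6629/(2.097 + 0.6629) = 1.794 mV.
(Unloaded: V_out = x·V_DC = 1.93 mV.)

V_out ≈ 1.79 mV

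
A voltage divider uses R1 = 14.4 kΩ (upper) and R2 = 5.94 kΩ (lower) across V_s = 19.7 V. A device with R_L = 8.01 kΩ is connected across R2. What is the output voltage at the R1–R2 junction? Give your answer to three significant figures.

R2 ‖ R_L = (5.94 × 8.01)/(5.94 + 8.01) = 3.411 kΩ.
Now apply the divider: V_out = 19.7 × 0.1915 = 3.773 V.
(Unloaded it would be 5.75 V; the load pulls it down.)

V_out ≈ 3.77 V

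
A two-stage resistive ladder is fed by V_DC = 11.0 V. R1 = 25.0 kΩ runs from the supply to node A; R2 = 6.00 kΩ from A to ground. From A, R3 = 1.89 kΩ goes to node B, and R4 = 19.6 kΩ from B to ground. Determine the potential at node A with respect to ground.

V_A ≈ 1.74 V

Looking into the second stage from A: R3 + R4 = 21.49 kΩ appears in parallel with R2.
R2 ‖ (R3+R4) = 4.690 kΩ.
So V_A = 11.0 × 0.1580 = 1.738 V.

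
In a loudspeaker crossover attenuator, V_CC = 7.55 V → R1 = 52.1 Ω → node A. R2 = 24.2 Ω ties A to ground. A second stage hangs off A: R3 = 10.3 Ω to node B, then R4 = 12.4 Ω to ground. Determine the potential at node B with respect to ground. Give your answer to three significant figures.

Node A sees R2 in parallel with the series input of stage 2, R3 + R4 = 22.70 Ω.
R2 ‖ (R3+R4) = 11.71 Ω.
First divider: V_A = V_CC · 11.71/(52.1 + 11.71) = 1.386 V.
Then the unloaded second divider: V_B = V_A × R4/(R3+R4) = 1.386 × 0.5463 = 0.7570 V.

V_B ≈ 0.757 V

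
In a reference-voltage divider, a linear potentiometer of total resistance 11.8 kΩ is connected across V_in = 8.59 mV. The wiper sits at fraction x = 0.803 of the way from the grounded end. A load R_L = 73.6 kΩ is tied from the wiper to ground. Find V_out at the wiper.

V_out ≈ 6.73 mV

The pot divides into 2.325 kΩ above the wiper and 9.475 kΩ below.
(x·R_p) ‖ R_L = 8.395 kΩ.
V_out = 8.59 × 8.395/(2.325 + 8.395) = 6.727 mV.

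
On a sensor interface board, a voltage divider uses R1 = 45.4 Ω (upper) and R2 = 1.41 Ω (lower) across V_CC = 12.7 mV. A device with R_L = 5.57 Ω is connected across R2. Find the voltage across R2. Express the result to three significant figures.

V_out ≈ 0.307 mV

R2 ‖ R_L = (1.41 × 5.57)/(1.41 + 5.57) = 1.125 Ω.
Now apply the divider: V_out = 12.7 × 0.02418 = 0.3071 mV.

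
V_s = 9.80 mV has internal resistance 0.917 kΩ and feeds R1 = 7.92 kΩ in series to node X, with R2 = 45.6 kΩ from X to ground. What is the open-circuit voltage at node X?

V_th ≈ 8.21 mV

R1' = 0.917 + 7.92 = 8.837 kΩ (source resistance + R1).
V_th is the unloaded tap voltage: V_s · R2/(R1'+R2) = 9.80 × 0.8377 = 8.209 mV.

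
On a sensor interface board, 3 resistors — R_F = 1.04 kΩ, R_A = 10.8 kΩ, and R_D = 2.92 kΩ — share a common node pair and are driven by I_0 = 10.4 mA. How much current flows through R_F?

I ≈ 7.16 mA

Total conductance ΣG = 1/1.04 + 1/10.8 + 1/2.92 = 1.397 (units of 1/kΩ).
By the current-divider rule, I = I_0 · G_k/ΣG = 10.4 × 0.6885 = 7.160 mA.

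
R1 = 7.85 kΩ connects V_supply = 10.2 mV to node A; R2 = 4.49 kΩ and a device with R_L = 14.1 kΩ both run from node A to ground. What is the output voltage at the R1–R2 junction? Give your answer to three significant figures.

The load sits in parallel with R2, giving an effective lower resistance R2' = R2·R_L/(R2+R_L) = 3.406 kΩ.
Voltage divider with the loaded lower leg: V_out = 10.2 × 3.406/(7.85 + 3.406) = 10.2 × 0.3026 = 3.086 mV.
(Unloaded it would be 3.71 mV; the load pulls it down.)

V_out ≈ 3.09 mV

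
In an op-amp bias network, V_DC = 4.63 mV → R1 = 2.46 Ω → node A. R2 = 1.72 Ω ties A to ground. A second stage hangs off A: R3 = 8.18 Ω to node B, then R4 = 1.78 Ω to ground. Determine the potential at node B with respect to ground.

V_B ≈ 0.309 mV

Node A sees R2 in parallel with the series input of stage 2, R3 + R4 = 9.960 Ω.
Effective lower resistance at A: R2 ‖ 9.960 = 1.467 Ω.
First divider: V_A = V_DC · 1.467/(2.46 + 1.467) = 1.729 mV.
Then the unloaded second divider: V_B = V_A × R4/(R3+R4) = 1.729 × 0.1787 = 0.3091 mV.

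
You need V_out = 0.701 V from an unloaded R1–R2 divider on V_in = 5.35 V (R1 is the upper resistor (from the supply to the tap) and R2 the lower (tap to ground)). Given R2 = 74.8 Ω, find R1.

The divider ratio is R2/(R1+R2) = 0.701/5.35 = 0.1310.
R1 = R2·(1/k − 1) = 74.8 × 6.632 = 496.1 Ω.

R1 ≈ 496 Ω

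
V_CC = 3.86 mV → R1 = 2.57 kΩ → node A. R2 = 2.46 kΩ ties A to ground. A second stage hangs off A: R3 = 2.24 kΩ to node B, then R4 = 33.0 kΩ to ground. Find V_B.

V_B ≈ 1.71 mV

The second stage (R3 + R4 = 35.24 kΩ) loads node A in parallel with R2.
R2 ‖ (R3+R4) = 2.299 kΩ.
First divider: V_A = V_CC · 2.299/(2.57 + 2.299) = 1.823 mV.
V_B = V_A × 0.9364 = 1.707 mV.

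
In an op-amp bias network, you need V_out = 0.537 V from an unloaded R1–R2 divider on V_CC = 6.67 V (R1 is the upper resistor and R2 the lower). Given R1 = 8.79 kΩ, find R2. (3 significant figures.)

R2 ≈ 0.770 kΩ

V_out/V_CC = R2/(R1+R2) = 0.08051.
So R2 = R1 · V_out/(V_CC − V_out) = 8.79 × 0.537/(6.67 − 0.537) = 8.79 × 0.08756 = 0.7696 kΩ.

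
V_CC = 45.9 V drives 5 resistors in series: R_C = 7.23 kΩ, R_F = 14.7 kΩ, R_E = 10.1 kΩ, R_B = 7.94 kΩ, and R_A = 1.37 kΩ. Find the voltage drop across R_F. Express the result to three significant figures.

ΣR = 7.23 + 14.7 + 10.1 + 7.94 + 1.37 = 41.34 kΩ.
V = V_CC · R/ΣR = 45.9 × 0.3556 = 16.32 V.

V ≈ 16.3 V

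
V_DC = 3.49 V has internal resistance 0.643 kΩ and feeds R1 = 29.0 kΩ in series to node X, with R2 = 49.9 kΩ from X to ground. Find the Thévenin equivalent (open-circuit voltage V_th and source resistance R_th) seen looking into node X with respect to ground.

R1' = 0.643 + 29.0 = 29.64 kΩ (source resistance + R1).
With X open, the divider is unloaded: V_th = 3.49 × 49.9/79.54 = 2.189 V.
Looking into X with the source shorted: R_th = R1'·R2/(R1'+R2) = 29.64 × 49.9/79.54 = 18.60 kΩ.

V_th ≈ 2.19 V, R_th ≈ 18.6 kΩ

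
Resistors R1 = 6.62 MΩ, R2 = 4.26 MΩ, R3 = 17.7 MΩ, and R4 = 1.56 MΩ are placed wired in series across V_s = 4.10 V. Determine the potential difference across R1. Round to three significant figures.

ΣR = 6.62 + 4.26 + 17.7 + 1.56 = 30.14 MΩ.
V = V_s · R/ΣR = 4.10 × 0.2196 = 0.9005 V.

V ≈ 0.901 V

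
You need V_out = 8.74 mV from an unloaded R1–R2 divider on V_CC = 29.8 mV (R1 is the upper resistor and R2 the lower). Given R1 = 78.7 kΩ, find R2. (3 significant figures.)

R2 ≈ 32.7 kΩ

V_out/V_CC = R2/(R1+R2) = 0.2933.
Rearranging, R2 = R1·k/(1−k) = 78.7 × 0.4150 = 32.66 kΩ.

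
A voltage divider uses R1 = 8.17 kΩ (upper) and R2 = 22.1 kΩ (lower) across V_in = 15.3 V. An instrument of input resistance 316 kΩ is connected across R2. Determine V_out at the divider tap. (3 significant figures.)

V_out ≈ 11.0 V

The load sits in parallel with R2, giving an effective lower resistance R2' = R2·R_L/(R2+R_L) = 20.66 kΩ.
Then V_out = V_in · R2'/(R1 + R2') = 15.3 × 20.66/28.83 = 10.96 V.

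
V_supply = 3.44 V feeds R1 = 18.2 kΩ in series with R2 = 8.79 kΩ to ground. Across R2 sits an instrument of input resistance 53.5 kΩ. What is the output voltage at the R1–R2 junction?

V_out ≈ 1.01 V

The load sits in parallel with R2, giving an effective lower resistance R2' = R2·R_L/(R2+R_L) = 7.550 kΩ.
Then V_out = V_supply · R2'/(R1 + R2') = 3.44 × 7.550/25.75 = 1.009 V.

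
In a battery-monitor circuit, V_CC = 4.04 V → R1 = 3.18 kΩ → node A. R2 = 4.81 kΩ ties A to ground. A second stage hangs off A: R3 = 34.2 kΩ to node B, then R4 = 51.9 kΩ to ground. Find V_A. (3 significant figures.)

Looking into the second stage from A: R3 + R4 = 86.10 kΩ appears in parallel with R2.
Effective lower resistance at A: R2 ‖ 86.10 = 4.556 kΩ.
V_A = 4.04 × 4.556/(3.18 + 4.556) = 2.379 V.

V_A ≈ 2.38 V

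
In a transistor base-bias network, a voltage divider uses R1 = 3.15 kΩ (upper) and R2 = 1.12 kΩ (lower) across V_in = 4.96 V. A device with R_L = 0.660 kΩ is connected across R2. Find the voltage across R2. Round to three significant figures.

The load sits in parallel with R2, giving an effective lower resistance R2' = R2·R_L/(R2+R_L) = 0.4153 kΩ.
Then V_out = V_in · R2'/(R1 + R2') = 4.96 × 0.4153/3.565 = 0.5777 V.
(Unloaded it would be 1.30 V; the load pulls it down.)

V_out ≈ 0.578 V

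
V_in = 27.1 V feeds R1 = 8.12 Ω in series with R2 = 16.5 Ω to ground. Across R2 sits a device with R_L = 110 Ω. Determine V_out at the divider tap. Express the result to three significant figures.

R2 ‖ R_L = (16.5 × 110)/(16.5 + 110) = 14.35 Ω.
Now apply the divider: V_out = 27.1 × 0.6386 = 17.31 V.

V_out ≈ 17.3 V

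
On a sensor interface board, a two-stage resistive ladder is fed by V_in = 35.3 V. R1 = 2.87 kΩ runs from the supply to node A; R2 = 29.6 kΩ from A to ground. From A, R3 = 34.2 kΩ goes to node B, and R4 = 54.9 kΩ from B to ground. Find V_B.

Looking into the second stage from A: R3 + R4 = 89.10 kΩ appears in parallel with R2.
R2 ‖ (R3+R4) = 22.22 kΩ.
V_A = 35.3 × 22.22/(2.87 + 22.22) = 31.26 V.
V_B = V_A × 0.6162 = 19.26 V.

V_B ≈ 19.3 V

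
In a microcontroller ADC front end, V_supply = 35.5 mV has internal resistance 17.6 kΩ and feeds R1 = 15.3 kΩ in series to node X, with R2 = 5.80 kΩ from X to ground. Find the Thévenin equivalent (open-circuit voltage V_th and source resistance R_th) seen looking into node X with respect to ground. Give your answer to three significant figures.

R1' = 17.6 + 15.3 = 32.90 kΩ (source resistance + R1).
With X open, the divider is unloaded: V_th = 35.5 × 5.80/38.70 = 5.320 mV.
Zeroing V_supply shorts the top of R1' to ground, so R_th = R1' ‖ R2 = 4.931 kΩ.

V_th ≈ 5.32 mV, R_th ≈ 4.93 kΩ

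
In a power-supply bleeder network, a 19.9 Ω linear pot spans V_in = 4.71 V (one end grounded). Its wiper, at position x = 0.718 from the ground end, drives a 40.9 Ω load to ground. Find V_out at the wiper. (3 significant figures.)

V_out ≈ 3.08 V

Split the track: R_lower = x·R_p = 14.29 Ω, R_upper = (1−x)·R_p = 5.612 Ω.
(x·R_p) ‖ R_L = 10.59 Ω.
V_out = 4.71 × 10.59/(5.612 + 10.59) = 3.079 V.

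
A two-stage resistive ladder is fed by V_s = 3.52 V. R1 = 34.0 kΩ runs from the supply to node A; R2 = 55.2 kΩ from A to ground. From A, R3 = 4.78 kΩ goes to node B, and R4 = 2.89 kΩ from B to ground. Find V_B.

V_B ≈ 0.219 V

Node A sees R2 in parallel with the series input of stage 2, R3 + R4 = 7.670 kΩ.
Effective lower resistance at A: R2 ‖ 7.670 = 6.734 kΩ.
So V_A = 3.52 × 0.1653 = 0.5819 V.
Stage 2 is unloaded, so V_B = V_A · R4/(R3+R4) = 0.5819 × 2.89/7.670 = 0.2193 V.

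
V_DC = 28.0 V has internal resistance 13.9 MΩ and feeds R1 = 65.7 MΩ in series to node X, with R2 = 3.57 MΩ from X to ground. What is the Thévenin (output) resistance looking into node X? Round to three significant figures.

R1' = 13.9 + 65.7 = 79.60 MΩ (source resistance + R1).
With V_DC suppressed (replaced by a short), R_th = R1' ‖ R2 = (79.60 × 3.57)/(79.60 + 3.57) = 3.417 MΩ.

R_th ≈ 3.42 MΩ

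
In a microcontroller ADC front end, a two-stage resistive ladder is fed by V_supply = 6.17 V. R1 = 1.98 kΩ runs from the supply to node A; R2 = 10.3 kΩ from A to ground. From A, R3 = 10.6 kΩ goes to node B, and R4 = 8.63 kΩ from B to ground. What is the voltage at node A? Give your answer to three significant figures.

Looking into the second stage from A: R3 + R4 = 19.23 kΩ appears in parallel with R2.
R2 ‖ (R3+R4) = 6.707 kΩ.
First divider: V_A = V_supply · 6.707/(1.98 + 6.707) = 4.764 V.

V_A ≈ 4.76 V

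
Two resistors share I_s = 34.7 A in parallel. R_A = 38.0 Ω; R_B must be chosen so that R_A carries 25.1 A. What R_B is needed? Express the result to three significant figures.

R_B ≈ 99.4 Ω

Two-branch current divider: I_A = I_s · R_B/(R_A + R_B).
With f = 0.7233, R_B = R_A · f/(1−f) = 38.0 × 2.615 = 99.35 Ω.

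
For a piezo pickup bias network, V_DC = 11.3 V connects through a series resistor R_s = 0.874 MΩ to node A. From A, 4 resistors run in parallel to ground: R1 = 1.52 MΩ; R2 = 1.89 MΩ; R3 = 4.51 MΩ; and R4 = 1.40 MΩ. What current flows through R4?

I ≈ 2.83 µA

Combine the parallel branches: R_p = (1/1.52 + 1/1.89 + 1/4.51 + 1/1.40)⁻¹ = 0.4710 MΩ.
Node voltage V_A = V_DC · R_p/(R_s + R_p) = 11.3 × 0.3502 = 3.957 V.
I(R4) = V_A / R4 = 3.957/1.40 = 2.827 µA.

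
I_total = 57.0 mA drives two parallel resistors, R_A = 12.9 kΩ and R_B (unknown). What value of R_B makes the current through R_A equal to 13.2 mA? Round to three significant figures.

R_B ≈ 3.89 kΩ

Two-branch current divider: I_A = I_total · R_B/(R_A + R_B).
13.2/57.0 = R_B/(R_A + R_B) → R_B = R_A · (0.2316)/(1 − 0.2316) = 12.9 × 0.3014 = 3.888 kΩ.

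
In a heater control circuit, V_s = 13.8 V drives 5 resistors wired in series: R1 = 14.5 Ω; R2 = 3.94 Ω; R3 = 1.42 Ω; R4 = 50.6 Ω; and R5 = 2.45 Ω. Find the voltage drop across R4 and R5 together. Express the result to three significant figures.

V ≈ 10.0 V

ΣR = 14.5 + 3.94 + 1.42 + 50.6 + 2.45 = 72.91 Ω.
R_{R4..R5} = 50.6 + 2.45 = 53.05 Ω.
V = V_s · R/ΣR = 13.8 × 0.7276 = 10.04 V.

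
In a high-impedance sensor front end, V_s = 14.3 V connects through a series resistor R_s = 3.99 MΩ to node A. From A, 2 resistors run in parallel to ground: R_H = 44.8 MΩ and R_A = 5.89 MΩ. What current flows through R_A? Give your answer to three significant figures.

Parallel bank: R_p = 1/(1/44.8 + 1/5.89) = 5.206 MΩ.
V_A by voltage divider: V_A = 14.3 × 5.206/(3.99 + 5.206) = 8.095 V.
Branch current I = V_A/R_A = 8.095/5.89 = 1.374 µA.

I ≈ 1.37 µA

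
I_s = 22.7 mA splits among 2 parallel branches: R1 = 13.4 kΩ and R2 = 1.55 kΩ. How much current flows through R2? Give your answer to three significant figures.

For two parallel branches, I_k = I_s · (other R)/(sum of R).
So I = 22.7 × 13.4/14.95 = 20.35 mA.

I ≈ 20.3 mA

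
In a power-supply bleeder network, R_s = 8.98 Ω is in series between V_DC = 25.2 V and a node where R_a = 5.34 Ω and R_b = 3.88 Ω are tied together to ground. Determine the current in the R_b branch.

Equivalent of the parallel group: R_p = 2.247 Ω.
V_A by voltage divider: V_A = 25.2 × 2.247/(8.98 + 2.247) = 5.044 V.
I(R_b) = V_A / R_b = 5.044/3.88 = 1.300 A.
(Check via current divider: I_total = 2.245 A; share G_k/ΣG = 0.5792 → same result.)

I ≈ 1.30 A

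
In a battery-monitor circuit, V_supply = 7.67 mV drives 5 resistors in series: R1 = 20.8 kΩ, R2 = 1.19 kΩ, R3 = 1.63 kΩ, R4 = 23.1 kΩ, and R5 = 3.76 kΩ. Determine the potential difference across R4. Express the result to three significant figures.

Total series resistance ΣR = 20.8 + 1.19 + 1.63 + 23.1 + 3.76 = 50.48 kΩ.
V = V_supply · R/ΣR = 7.67 × 0.4576 = 3.510 mV.

V ≈ 3.51 mV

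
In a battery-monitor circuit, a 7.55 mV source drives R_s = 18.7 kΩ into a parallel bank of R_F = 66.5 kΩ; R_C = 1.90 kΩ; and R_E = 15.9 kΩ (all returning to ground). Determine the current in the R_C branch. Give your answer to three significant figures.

I ≈ 0.323 µA

Equivalent of the parallel group: R_p = 1.655 kΩ.
Node voltage V_A = V_in · R_p/(R_s + R_p) = 7.55 × 0.08130 = 0.6139 mV.
Branch current I = V_A/R_C = 0.6139/1.90 = 0.3231 µA.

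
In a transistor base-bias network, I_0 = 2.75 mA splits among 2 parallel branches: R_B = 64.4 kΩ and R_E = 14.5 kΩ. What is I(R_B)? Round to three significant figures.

Two-branch current divider: I_k = I_0 · R_other/(R_1 + R_2).
I(R_B) = 2.75 × 14.5/(64.4 + 14.5) = 2.75 × 0.1838 = 0.5054 mA.

I ≈ 0.505 mA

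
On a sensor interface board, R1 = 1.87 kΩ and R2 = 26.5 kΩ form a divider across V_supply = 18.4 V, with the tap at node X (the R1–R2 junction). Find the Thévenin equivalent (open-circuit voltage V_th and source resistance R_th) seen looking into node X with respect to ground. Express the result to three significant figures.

With X open, the divider is unloaded: V_th = 18.4 × 26.5/28.37 = 17.19 V.
Looking into X with the source shorted: R_th = R1·R2/(R1+R2) = 1.870 × 26.5/28.37 = 1.747 kΩ.

V_th ≈ 17.2 V, R_th ≈ 1.75 kΩ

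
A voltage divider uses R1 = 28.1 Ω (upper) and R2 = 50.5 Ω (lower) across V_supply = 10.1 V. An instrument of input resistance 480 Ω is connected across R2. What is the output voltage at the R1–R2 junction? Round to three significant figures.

The load sits in parallel with R2, giving an effective lower resistance R2' = R2·R_L/(R2+R_L) = 45.69 Ω.
Voltage divider with the loaded lower leg: V_out = 10.1 × 45.69/(28.1 + 45.69) = 10.1 × 0.6192 = 6.254 V.

V_out ≈ 6.25 V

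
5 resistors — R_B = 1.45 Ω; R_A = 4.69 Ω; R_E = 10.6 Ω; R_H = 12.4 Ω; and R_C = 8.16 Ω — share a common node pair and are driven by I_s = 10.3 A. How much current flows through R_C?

I ≈ 1.05 A

Conductances: ΣG = 1/1.45 + 1/4.69 + 1/10.6 + 1/12.4 + 1/8.16 = 1.200 (1/Ω).
Current divider: I(R_C) = I_s · G_k/ΣG = 10.3 × (0.1225/1.200) = 10.3 × 0.1021 = 1.052 A.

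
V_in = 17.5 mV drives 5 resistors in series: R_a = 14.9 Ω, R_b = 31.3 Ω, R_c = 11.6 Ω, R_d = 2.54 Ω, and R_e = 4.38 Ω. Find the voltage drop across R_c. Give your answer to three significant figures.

V ≈ 3.14 mV

Series total: ΣR = 14.9 + 31.3 + 11.6 + 2.54 + 4.38 = 64.72 Ω.
By the voltage-divider rule, V = 17.5 × 11.60/64.72 = 3.137 mV.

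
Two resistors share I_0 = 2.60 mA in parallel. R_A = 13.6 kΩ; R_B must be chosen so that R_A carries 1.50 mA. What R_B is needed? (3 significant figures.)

R_B ≈ 18.5 kΩ

Two-branch current divider: I_A = I_0 · R_B/(R_A + R_B).
1.50/2.60 = R_B/(R_A + R_B) → R_B = R_A · (0.5769)/(1 − 0.5769) = 13.6 × 1.364 = 18.55 kΩ.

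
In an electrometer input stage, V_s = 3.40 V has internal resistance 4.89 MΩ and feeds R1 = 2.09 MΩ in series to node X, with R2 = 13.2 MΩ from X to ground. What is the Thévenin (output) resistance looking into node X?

R_th ≈ 4.57 MΩ

R1' = 4.89 + 2.09 = 6.980 MΩ (source resistance + R1).
With V_s suppressed (replaced by a short), R_th = R1' ‖ R2 = (6.980 × 13.2)/(6.980 + 13.2) = 4.566 MΩ.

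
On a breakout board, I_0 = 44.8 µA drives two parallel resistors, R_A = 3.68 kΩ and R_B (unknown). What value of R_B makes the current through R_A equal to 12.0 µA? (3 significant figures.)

In a two-way split, I_A/I_0 = R_B/(R_A + R_B).
With f = 0.2679, R_B = R_A · f/(1−f) = 3.68 × 0.3659 = 1.346 kΩ.

R_B ≈ 1.35 kΩ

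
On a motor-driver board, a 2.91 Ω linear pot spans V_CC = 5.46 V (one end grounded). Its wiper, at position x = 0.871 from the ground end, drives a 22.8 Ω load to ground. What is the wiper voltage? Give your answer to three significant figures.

Split the track: R_lower = x·R_p = 2.535 Ω, R_upper = (1−x)·R_p = 0.3754 Ω.
(x·R_p) ‖ R_L = 2.281 Ω.
Loaded-divider output: V_out = 5.46 × 0.8587 = 4.688 V.

V_out ≈ 4.69 V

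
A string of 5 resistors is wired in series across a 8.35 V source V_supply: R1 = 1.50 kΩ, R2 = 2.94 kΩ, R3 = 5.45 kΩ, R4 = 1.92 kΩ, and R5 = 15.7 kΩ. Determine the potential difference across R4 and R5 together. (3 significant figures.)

V ≈ 5.35 V

ΣR = 1.50 + 2.94 + 5.45 + 1.92 + 15.7 = 27.51 kΩ.
R_{R4..R5} = 1.92 + 15.7 = 17.62 kΩ.
Voltage divider: V = V_supply · (17.62 / 27.51) = 8.35 × 0.6405 = 5.348 V.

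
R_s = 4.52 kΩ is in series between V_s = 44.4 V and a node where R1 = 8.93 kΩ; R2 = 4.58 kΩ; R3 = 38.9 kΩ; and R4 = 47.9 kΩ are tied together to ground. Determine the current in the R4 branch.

I ≈ 0.343 mA

Equivalent of the parallel group: R_p = 2.653 kΩ.
V_A by voltage divider: V_A = 44.4 × 2.653/(4.52 + 2.653) = 16.42 V.
Branch current I = V_A/R4 = 16.42/47.9 = 0.3428 mA.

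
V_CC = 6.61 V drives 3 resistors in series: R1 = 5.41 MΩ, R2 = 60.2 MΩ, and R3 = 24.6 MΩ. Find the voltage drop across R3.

ΣR = 5.41 + 60.2 + 24.6 = 90.21 MΩ.
By the voltage-divider rule, V = 6.61 × 24.60/90.21 = 1.803 V.

V ≈ 1.80 V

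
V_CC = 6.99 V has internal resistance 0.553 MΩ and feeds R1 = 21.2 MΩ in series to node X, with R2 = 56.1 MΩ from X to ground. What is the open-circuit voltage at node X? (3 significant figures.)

R1' = 0.553 + 21.2 = 21.75 MΩ (source resistance + R1).
V_th is the unloaded tap voltage: V_CC · R2/(R1'+R2) = 6.99 × 0.7206 = 5.037 V.

V_th ≈ 5.04 V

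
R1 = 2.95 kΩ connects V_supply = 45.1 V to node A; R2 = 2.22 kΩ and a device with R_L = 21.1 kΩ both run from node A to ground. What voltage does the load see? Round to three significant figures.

V_out ≈ 18.3 V

First combine the lower leg with the load: R2 ‖ R_L = 2.009 kΩ.
Now apply the divider: V_out = 45.1 × 0.4051 = 18.27 V.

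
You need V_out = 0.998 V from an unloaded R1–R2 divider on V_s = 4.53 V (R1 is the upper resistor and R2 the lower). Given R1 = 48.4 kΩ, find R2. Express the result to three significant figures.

The divider ratio is R2/(R1+R2) = 0.998/4.53 = 0.2203.
Rearranging, R2 = R1·k/(1−k) = 48.4 × 0.2826 = 13.68 kΩ.

R2 ≈ 13.7 kΩ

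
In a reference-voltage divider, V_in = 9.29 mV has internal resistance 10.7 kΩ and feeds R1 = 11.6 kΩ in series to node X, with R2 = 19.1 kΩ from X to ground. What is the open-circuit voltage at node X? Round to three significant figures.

V_th ≈ 4.29 mV

R1' = 10.7 + 11.6 = 22.30 kΩ (source resistance + R1).
With X open, the divider is unloaded: V_th = 9.29 × 19.1/41.40 = 4.286 mV.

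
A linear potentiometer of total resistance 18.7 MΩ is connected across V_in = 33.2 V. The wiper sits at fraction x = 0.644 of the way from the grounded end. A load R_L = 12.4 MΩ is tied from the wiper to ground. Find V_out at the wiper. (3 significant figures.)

Split the track: R_lower = x·R_p = 12.04 MΩ, R_upper = (1−x)·R_p = 6.657 MΩ.
Lower segment in parallel with the load: 12.04 ‖ 12.4 = 6.109 MΩ.
Loaded-divider output: V_out = 33.2 × 0.4785 = 15.89 V.

V_out ≈ 15.9 V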